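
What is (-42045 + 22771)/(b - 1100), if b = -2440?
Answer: 9637/1770 ≈ 5.4446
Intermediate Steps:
(-42045 + 22771)/(b - 1100) = (-42045 + 22771)/(-2440 - 1100) = -19274/(-3540) = -19274*(-1/3540) = 9637/1770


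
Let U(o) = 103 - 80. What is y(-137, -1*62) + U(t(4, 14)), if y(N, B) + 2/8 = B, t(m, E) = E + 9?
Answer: -157/4 ≈ -39.250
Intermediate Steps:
t(m, E) = 9 + E
y(N, B) = -¼ + B
U(o) = 23
y(-137, -1*62) + U(t(4, 14)) = (-¼ - 1*62) + 23 = (-¼ - 62) + 23 = -249/4 + 23 = -157/4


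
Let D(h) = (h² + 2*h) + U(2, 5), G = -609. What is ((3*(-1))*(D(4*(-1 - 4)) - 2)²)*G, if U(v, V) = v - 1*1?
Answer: 235465587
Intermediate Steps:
U(v, V) = -1 + v (U(v, V) = v - 1 = -1 + v)
D(h) = 1 + h² + 2*h (D(h) = (h² + 2*h) + (-1 + 2) = (h² + 2*h) + 1 = 1 + h² + 2*h)
((3*(-1))*(D(4*(-1 - 4)) - 2)²)*G = ((3*(-1))*((1 + (4*(-1 - 4))² + 2*(4*(-1 - 4))) - 2)²)*(-609) = -3*((1 + (4*(-5))² + 2*(4*(-5))) - 2)²*(-609) = -3*((1 + (-20)² + 2*(-20)) - 2)²*(-609) = -3*((1 + 400 - 40) - 2)²*(-609) = -3*(361 - 2)²*(-609) = -3*359²*(-609) = -3*128881*(-609) = -386643*(-609) = 235465587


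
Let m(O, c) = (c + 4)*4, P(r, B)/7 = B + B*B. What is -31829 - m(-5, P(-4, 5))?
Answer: -32685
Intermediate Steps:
P(r, B) = 7*B + 7*B**2 (P(r, B) = 7*(B + B*B) = 7*(B + B**2) = 7*B + 7*B**2)
m(O, c) = 16 + 4*c (m(O, c) = (4 + c)*4 = 16 + 4*c)
-31829 - m(-5, P(-4, 5)) = -31829 - (16 + 4*(7*5*(1 + 5))) = -31829 - (16 + 4*(7*5*6)) = -31829 - (16 + 4*210) = -31829 - (16 + 840) = -31829 - 1*856 = -31829 - 856 = -32685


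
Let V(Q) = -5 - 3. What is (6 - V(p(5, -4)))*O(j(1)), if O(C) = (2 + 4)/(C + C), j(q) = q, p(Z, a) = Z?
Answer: 42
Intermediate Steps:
V(Q) = -8
O(C) = 3/C (O(C) = 6/((2*C)) = 6*(1/(2*C)) = 3/C)
(6 - V(p(5, -4)))*O(j(1)) = (6 - 1*(-8))*(3/1) = (6 + 8)*(3*1) = 14*3 = 42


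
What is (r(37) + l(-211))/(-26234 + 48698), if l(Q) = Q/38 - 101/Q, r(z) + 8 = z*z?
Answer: 10871815/180116352 ≈ 0.060360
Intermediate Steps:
r(z) = -8 + z² (r(z) = -8 + z*z = -8 + z²)
l(Q) = -101/Q + Q/38 (l(Q) = Q*(1/38) - 101/Q = Q/38 - 101/Q = -101/Q + Q/38)
(r(37) + l(-211))/(-26234 + 48698) = ((-8 + 37²) + (-101/(-211) + (1/38)*(-211)))/(-26234 + 48698) = ((-8 + 1369) + (-101*(-1/211) - 211/38))/22464 = (1361 + (101/211 - 211/38))*(1/22464) = (1361 - 40683/8018)*(1/22464) = (10871815/8018)*(1/22464) = 10871815/180116352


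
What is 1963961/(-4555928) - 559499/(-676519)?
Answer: 1220380228313/3082171854632 ≈ 0.39595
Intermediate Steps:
1963961/(-4555928) - 559499/(-676519) = 1963961*(-1/4555928) - 559499*(-1/676519) = -1963961/4555928 + 559499/676519 = 1220380228313/3082171854632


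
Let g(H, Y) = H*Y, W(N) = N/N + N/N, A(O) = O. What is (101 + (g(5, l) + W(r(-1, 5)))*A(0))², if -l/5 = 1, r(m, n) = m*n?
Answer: 10201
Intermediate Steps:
W(N) = 2 (W(N) = 1 + 1 = 2)
l = -5 (l = -5*1 = -5)
(101 + (g(5, l) + W(r(-1, 5)))*A(0))² = (101 + (5*(-5) + 2)*0)² = (101 + (-25 + 2)*0)² = (101 - 23*0)² = (101 + 0)² = 101² = 10201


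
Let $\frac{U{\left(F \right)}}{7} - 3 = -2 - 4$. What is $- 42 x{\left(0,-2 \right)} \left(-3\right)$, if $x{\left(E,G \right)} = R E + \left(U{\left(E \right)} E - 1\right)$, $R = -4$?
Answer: $-126$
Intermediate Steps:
$U{\left(F \right)} = -21$ ($U{\left(F \right)} = 21 + 7 \left(-2 - 4\right) = 21 + 7 \left(-6\right) = 21 - 42 = -21$)
$x{\left(E,G \right)} = -1 - 25 E$ ($x{\left(E,G \right)} = - 4 E - \left(1 + 21 E\right) = -1 - 25 E$)
$- 42 x{\left(0,-2 \right)} \left(-3\right) = - 42 \left(-1 - 0\right) \left(-3\right) = - 42 \left(-1 + 0\right) \left(-3\right) = \left(-42\right) \left(-1\right) \left(-3\right) = 42 \left(-3\right) = -126$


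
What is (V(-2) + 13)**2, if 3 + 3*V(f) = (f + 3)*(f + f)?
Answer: 1024/9 ≈ 113.78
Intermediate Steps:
V(f) = -1 + 2*f*(3 + f)/3 (V(f) = -1 + ((f + 3)*(f + f))/3 = -1 + ((3 + f)*(2*f))/3 = -1 + (2*f*(3 + f))/3 = -1 + 2*f*(3 + f)/3)
(V(-2) + 13)**2 = ((-1 + 2*(-2) + (2/3)*(-2)**2) + 13)**2 = ((-1 - 4 + (2/3)*4) + 13)**2 = ((-1 - 4 + 8/3) + 13)**2 = (-7/3 + 13)**2 = (32/3)**2 = 1024/9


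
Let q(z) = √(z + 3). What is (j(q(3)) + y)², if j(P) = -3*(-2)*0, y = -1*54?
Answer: 2916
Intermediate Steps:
y = -54
q(z) = √(3 + z)
j(P) = 0 (j(P) = 6*0 = 0)
(j(q(3)) + y)² = (0 - 54)² = (-54)² = 2916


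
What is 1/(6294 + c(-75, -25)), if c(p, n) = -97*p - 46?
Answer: 1/13523 ≈ 7.3948e-5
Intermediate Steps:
c(p, n) = -46 - 97*p
1/(6294 + c(-75, -25)) = 1/(6294 + (-46 - 97*(-75))) = 1/(6294 + (-46 + 7275)) = 1/(6294 + 7229) = 1/13523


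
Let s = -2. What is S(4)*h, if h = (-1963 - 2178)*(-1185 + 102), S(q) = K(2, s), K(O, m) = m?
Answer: -8969406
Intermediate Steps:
S(q) = -2
h = 4484703 (h = -4141*(-1083) = 4484703)
S(4)*h = -2*4484703 = -8969406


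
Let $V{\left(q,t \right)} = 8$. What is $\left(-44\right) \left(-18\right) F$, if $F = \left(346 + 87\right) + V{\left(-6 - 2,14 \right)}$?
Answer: $349272$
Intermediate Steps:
$F = 441$ ($F = \left(346 + 87\right) + 8 = 433 + 8 = 441$)
$\left(-44\right) \left(-18\right) F = \left(-44\right) \left(-18\right) 441 = 792 \cdot 441 = 349272$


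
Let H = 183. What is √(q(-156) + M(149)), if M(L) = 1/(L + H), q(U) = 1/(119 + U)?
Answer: I*√905945/6142 ≈ 0.15497*I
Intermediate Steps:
M(L) = 1/(183 + L) (M(L) = 1/(L + 183) = 1/(183 + L))
√(q(-156) + M(149)) = √(1/(119 - 156) + 1/(183 + 149)) = √(1/(-37) + 1/332) = √(-1/37 + 1/332) = √(-295/12284) = I*√905945/6142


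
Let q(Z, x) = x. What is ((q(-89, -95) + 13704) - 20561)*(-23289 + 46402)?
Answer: -160681576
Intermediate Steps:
((q(-89, -95) + 13704) - 20561)*(-23289 + 46402) = ((-95 + 13704) - 20561)*(-23289 + 46402) = (13609 - 20561)*23113 = -6952*23113 = -160681576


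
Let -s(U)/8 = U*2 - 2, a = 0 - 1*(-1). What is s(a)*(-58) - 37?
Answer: -37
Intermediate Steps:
a = 1 (a = 0 + 1 = 1)
s(U) = 16 - 16*U (s(U) = -8*(U*2 - 2) = -8*(2*U - 2) = -8*(-2 + 2*U) = 16 - 16*U)
s(a)*(-58) - 37 = (16 - 16*1)*(-58) - 37 = (16 - 16)*(-58) - 37 = 0*(-58) - 37 = 0 - 37 = -37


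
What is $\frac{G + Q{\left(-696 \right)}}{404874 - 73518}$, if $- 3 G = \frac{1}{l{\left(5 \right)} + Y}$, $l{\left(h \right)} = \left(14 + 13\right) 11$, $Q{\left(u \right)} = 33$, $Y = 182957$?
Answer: $\frac{18142145}{182166937272} \approx 9.9591 \cdot 10^{-5}$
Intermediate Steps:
$l{\left(h \right)} = 297$ ($l{\left(h \right)} = 27 \cdot 11 = 297$)
$G = - \frac{1}{549762}$ ($G = - \frac{1}{3 \left(297 + 182957\right)} = - \frac{1}{3 \cdot 183254} = \left(- \frac{1}{3}\right) \frac{1}{183254} = - \frac{1}{549762} \approx -1.819 \cdot 10^{-6}$)
$\frac{G + Q{\left(-696 \right)}}{404874 - 73518} = \frac{- \frac{1}{549762} + 33}{404874 - 73518} = \frac{18142145}{549762 \cdot 331356} = \frac{18142145}{549762} \cdot \frac{1}{331356} = \frac{18142145}{182166937272}$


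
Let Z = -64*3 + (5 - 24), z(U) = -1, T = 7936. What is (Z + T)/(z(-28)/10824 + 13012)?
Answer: 83615400/140841887 ≈ 0.59368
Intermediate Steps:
Z = -211 (Z = -16*12 - 19 = -192 - 19 = -211)
(Z + T)/(z(-28)/10824 + 13012) = (-211 + 7936)/(-1/10824 + 13012) = 7725/(-1*1/10824 + 13012) = 7725/(-1/10824 + 13012) = 7725/(140841887/10824) = 7725*(10824/140841887) = 83615400/140841887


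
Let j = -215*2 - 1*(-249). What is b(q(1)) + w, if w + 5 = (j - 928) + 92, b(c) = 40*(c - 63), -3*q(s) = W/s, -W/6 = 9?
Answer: -2822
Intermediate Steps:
W = -54 (W = -6*9 = -54)
j = -181 (j = -430 + 249 = -181)
q(s) = 18/s (q(s) = -(-18)/s = 18/s)
b(c) = -2520 + 40*c (b(c) = 40*(-63 + c) = -2520 + 40*c)
w = -1022 (w = -5 + ((-181 - 928) + 92) = -5 + (-1109 + 92) = -5 - 1017 = -1022)
b(q(1)) + w = (-2520 + 40*(18/1)) - 1022 = (-2520 + 40*(18*1)) - 1022 = (-2520 + 40*18) - 1022 = (-2520 + 720) - 1022 = -1800 - 1022 = -2822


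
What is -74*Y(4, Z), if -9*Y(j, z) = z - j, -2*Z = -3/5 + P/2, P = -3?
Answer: -2183/90 ≈ -24.256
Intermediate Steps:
Z = 21/20 (Z = -(-3/5 - 3/2)/2 = -(-3*⅕ - 3*½)/2 = -(-⅗ - 3/2)/2 = -½*(-21/10) = 21/20 ≈ 1.0500)
Y(j, z) = -z/9 + j/9 (Y(j, z) = -(z - j)/9 = -z/9 + j/9)
-74*Y(4, Z) = -74*(-⅑*21/20 + (⅑)*4) = -74*(-7/60 + 4/9) = -74*59/180 = -2183/90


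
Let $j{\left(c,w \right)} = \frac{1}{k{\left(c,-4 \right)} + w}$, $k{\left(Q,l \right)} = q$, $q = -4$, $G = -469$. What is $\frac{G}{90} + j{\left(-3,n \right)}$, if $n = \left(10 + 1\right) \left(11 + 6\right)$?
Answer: $- \frac{28579}{5490} \approx -5.2056$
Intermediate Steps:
$k{\left(Q,l \right)} = -4$
$n = 187$ ($n = 11 \cdot 17 = 187$)
$j{\left(c,w \right)} = \frac{1}{-4 + w}$
$\frac{G}{90} + j{\left(-3,n \right)} = - \frac{469}{90} + \frac{1}{-4 + 187} = \left(-469\right) \frac{1}{90} + \frac{1}{183} = - \frac{469}{90} + \frac{1}{183} = - \frac{28579}{5490}$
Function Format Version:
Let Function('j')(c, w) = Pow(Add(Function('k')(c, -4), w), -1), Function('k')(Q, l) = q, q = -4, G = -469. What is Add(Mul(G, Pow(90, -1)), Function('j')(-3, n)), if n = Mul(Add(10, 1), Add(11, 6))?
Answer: Rational(-28579, 5490) ≈ -5.2056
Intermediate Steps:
Function('k')(Q, l) = -4
n = 187 (n = Mul(11, 17) = 187)
Function('j')(c, w) = Pow(Add(-4, w), -1)
Add(Mul(G, Pow(90, -1)), Function('j')(-3, n)) = Add(Mul(-469, Pow(90, -1)), Pow(Add(-4, 187), -1)) = Add(Mul(-469, Rational(1, 90)), Pow(183, -1)) = Add(Rational(-469, 90), Rational(1, 183)) = Rational(-28579, 5490)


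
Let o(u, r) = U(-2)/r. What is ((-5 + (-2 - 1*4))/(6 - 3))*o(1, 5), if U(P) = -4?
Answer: 44/15 ≈ 2.9333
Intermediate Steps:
o(u, r) = -4/r
((-5 + (-2 - 1*4))/(6 - 3))*o(1, 5) = ((-5 + (-2 - 1*4))/(6 - 3))*(-4/5) = ((-5 + (-2 - 4))/3)*(-4*⅕) = ((-5 - 6)/3)*(-⅘) = ((⅓)*(-11))*(-⅘) = -11/3*(-⅘) = 44/15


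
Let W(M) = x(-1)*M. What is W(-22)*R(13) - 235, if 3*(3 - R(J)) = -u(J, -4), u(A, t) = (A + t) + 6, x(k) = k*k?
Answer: -411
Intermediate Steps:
x(k) = k**2
W(M) = M (W(M) = (-1)**2*M = 1*M = M)
u(A, t) = 6 + A + t
R(J) = 11/3 + J/3 (R(J) = 3 - (-1)*(6 + J - 4)/3 = 3 - (-1)*(2 + J)/3 = 3 - (-2 - J)/3 = 3 + (2/3 + J/3) = 11/3 + J/3)
W(-22)*R(13) - 235 = -22*(11/3 + (1/3)*13) - 235 = -22*(11/3 + 13/3) - 235 = -22*8 - 235 = -176 - 235 = -411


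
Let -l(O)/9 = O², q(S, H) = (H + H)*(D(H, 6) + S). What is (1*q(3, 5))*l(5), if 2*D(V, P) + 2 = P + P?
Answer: -18000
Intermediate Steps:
D(V, P) = -1 + P (D(V, P) = -1 + (P + P)/2 = -1 + (2*P)/2 = -1 + P)
q(S, H) = 2*H*(5 + S) (q(S, H) = (H + H)*((-1 + 6) + S) = (2*H)*(5 + S) = 2*H*(5 + S))
l(O) = -9*O²
(1*q(3, 5))*l(5) = (1*(2*5*(5 + 3)))*(-9*5²) = (1*(2*5*8))*(-9*25) = (1*80)*(-225) = 80*(-225) = -18000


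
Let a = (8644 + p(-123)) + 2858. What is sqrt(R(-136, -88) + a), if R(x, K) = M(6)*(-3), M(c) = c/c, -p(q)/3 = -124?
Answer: 3*sqrt(1319) ≈ 108.95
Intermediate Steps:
p(q) = 372 (p(q) = -3*(-124) = 372)
M(c) = 1
R(x, K) = -3 (R(x, K) = 1*(-3) = -3)
a = 11874 (a = (8644 + 372) + 2858 = 9016 + 2858 = 11874)
sqrt(R(-136, -88) + a) = sqrt(-3 + 11874) = sqrt(11871) = 3*sqrt(1319)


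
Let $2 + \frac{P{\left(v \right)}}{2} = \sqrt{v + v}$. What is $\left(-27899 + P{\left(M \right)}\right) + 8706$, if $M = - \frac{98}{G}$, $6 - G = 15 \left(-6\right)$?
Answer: $-19197 + \frac{7 i \sqrt{6}}{6} \approx -19197.0 + 2.8577 i$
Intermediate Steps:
$G = 96$ ($G = 6 - 15 \left(-6\right) = 6 - -90 = 6 + 90 = 96$)
$M = - \frac{49}{48}$ ($M = - \frac{98}{96} = \left(-98\right) \frac{1}{96} = - \frac{49}{48} \approx -1.0208$)
$P{\left(v \right)} = -4 + 2 \sqrt{2} \sqrt{v}$ ($P{\left(v \right)} = -4 + 2 \sqrt{v + v} = -4 + 2 \sqrt{2 v} = -4 + 2 \sqrt{2} \sqrt{v}$)
$\left(-27899 + P{\left(M \right)}\right) + 8706 = \left(-27899 - \left(4 - 2 \sqrt{2} \sqrt{- \frac{49}{48}}\right)\right) + 8706 = \left(-27899 - \left(4 - 2 \sqrt{2} \frac{7 i \sqrt{3}}{12}\right)\right) + 8706 = \left(-27899 - \left(4 - \frac{7 i \sqrt{6}}{6}\right)\right) + 8706 = \left(-27903 + \frac{7 i \sqrt{6}}{6}\right) + 8706 = -19197 + \frac{7 i \sqrt{6}}{6}$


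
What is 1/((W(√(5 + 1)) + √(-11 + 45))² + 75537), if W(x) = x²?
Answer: 75607/5716413553 - 12*√34/5716413553 ≈ 1.3214e-5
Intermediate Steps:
1/((W(√(5 + 1)) + √(-11 + 45))² + 75537) = 1/(((√(5 + 1))² + √(-11 + 45))² + 75537) = 1/(((√6)² + √34)² + 75537) = 1/((6 + √34)² + 75537) = 1/(75537 + (6 + √34)²)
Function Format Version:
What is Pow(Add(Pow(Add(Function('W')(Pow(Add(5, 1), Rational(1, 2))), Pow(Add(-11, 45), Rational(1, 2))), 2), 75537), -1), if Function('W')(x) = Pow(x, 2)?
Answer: Add(Rational(75607, 5716413553), Mul(Rational(-12, 5716413553), Pow(34, Rational(1, 2)))) ≈ 1.3214e-5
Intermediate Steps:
Pow(Add(Pow(Add(Function('W')(Pow(Add(5, 1), Rational(1, 2))), Pow(Add(-11, 45), Rational(1, 2))), 2), 75537), -1) = Pow(Add(Pow(Add(Pow(Pow(Add(5, 1), Rational(1, 2)), 2), Pow(Add(-11, 45), Rational(1, 2))), 2), 75537), -1) = Pow(Add(Pow(Add(Pow(Pow(6, Rational(1, 2)), 2), Pow(34, Rational(1, 2))), 2), 75537), -1) = Pow(Add(Pow(Add(6, Pow(34, Rational(1, 2))), 2), 75537), -1) = Pow(Add(75537, Pow(Add(6, Pow(34, Rational(1, 2))), 2)), -1)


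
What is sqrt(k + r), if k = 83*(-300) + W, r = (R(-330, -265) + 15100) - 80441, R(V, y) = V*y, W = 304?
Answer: I*sqrt(2487) ≈ 49.87*I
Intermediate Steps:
r = 22109 (r = (-330*(-265) + 15100) - 80441 = (87450 + 15100) - 80441 = 102550 - 80441 = 22109)
k = -24596 (k = 83*(-300) + 304 = -24900 + 304 = -24596)
sqrt(k + r) = sqrt(-24596 + 22109) = sqrt(-2487) = I*sqrt(2487)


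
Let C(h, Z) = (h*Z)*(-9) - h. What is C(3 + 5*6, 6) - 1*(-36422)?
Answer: 34607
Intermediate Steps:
C(h, Z) = -h - 9*Z*h (C(h, Z) = (Z*h)*(-9) - h = -9*Z*h - h = -h - 9*Z*h)
C(3 + 5*6, 6) - 1*(-36422) = -(3 + 5*6)*(1 + 9*6) - 1*(-36422) = -(3 + 30)*(1 + 54) + 36422 = -1*33*55 + 36422 = -1815 + 36422 = 34607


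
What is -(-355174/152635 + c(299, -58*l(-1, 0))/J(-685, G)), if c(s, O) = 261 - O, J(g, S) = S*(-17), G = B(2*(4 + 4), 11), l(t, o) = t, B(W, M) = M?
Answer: 97402443/28542745 ≈ 3.4125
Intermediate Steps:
G = 11
J(g, S) = -17*S
-(-355174/152635 + c(299, -58*l(-1, 0))/J(-685, G)) = -(-355174/152635 + (261 - (-58)*(-1))/((-17*11))) = -(-355174*1/152635 + (261 - 1*58)/(-187)) = -(-355174/152635 + (261 - 58)*(-1/187)) = -(-355174/152635 + 203*(-1/187)) = -(-355174/152635 - 203/187) = -1*(-97402443/28542745) = 97402443/28542745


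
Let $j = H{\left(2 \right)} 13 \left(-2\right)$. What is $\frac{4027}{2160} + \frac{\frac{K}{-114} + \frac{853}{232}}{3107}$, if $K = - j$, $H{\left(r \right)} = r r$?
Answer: $\frac{6897340969}{3697827120} \approx 1.8652$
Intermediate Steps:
$H{\left(r \right)} = r^{2}$
$j = -104$ ($j = 2^{2} \cdot 13 \left(-2\right) = 4 \cdot 13 \left(-2\right) = 52 \left(-2\right) = -104$)
$K = 104$ ($K = \left(-1\right) \left(-104\right) = 104$)
$\frac{4027}{2160} + \frac{\frac{K}{-114} + \frac{853}{232}}{3107} = \frac{4027}{2160} + \frac{\frac{104}{-114} + \frac{853}{232}}{3107} = 4027 \cdot \frac{1}{2160} + \left(104 \left(- \frac{1}{114}\right) + 853 \cdot \frac{1}{232}\right) \frac{1}{3107} = \frac{4027}{2160} + \left(- \frac{52}{57} + \frac{853}{232}\right) \frac{1}{3107} = \frac{4027}{2160} + \frac{36557}{13224} \cdot \frac{1}{3107} = \frac{4027}{2160} + \frac{36557}{41086968} = \frac{6897340969}{3697827120}$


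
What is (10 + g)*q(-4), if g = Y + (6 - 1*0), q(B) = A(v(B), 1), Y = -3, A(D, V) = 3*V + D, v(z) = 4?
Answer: 91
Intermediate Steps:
A(D, V) = D + 3*V
q(B) = 7 (q(B) = 4 + 3*1 = 4 + 3 = 7)
g = 3 (g = -3 + (6 - 1*0) = -3 + (6 + 0) = -3 + 6 = 3)
(10 + g)*q(-4) = (10 + 3)*7 = 13*7 = 91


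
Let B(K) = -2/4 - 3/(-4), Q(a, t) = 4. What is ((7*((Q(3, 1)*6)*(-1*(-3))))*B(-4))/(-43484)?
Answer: -9/3106 ≈ -0.0028976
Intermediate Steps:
B(K) = ¼ (B(K) = -2*¼ - 3*(-¼) = -½ + ¾ = ¼)
((7*((Q(3, 1)*6)*(-1*(-3))))*B(-4))/(-43484) = ((7*((4*6)*(-1*(-3))))*(¼))/(-43484) = ((7*(24*3))*(¼))*(-1/43484) = ((7*72)*(¼))*(-1/43484) = (504*(¼))*(-1/43484) = 126*(-1/43484) = -9/3106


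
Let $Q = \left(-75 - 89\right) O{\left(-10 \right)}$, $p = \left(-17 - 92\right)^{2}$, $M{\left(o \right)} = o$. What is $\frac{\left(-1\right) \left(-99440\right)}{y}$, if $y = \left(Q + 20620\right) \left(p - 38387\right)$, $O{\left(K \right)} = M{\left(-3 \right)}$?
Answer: $- \frac{6215}{34974667} \approx -0.0001777$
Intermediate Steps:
$p = 11881$ ($p = \left(-109\right)^{2} = 11881$)
$O{\left(K \right)} = -3$
$Q = 492$ ($Q = \left(-75 - 89\right) \left(-3\right) = \left(-164\right) \left(-3\right) = 492$)
$y = -559594672$ ($y = \left(492 + 20620\right) \left(11881 - 38387\right) = 21112 \left(-26506\right) = -559594672$)
$\frac{\left(-1\right) \left(-99440\right)}{y} = \frac{\left(-1\right) \left(-99440\right)}{-559594672} = 99440 \left(- \frac{1}{559594672}\right) = - \frac{6215}{34974667}$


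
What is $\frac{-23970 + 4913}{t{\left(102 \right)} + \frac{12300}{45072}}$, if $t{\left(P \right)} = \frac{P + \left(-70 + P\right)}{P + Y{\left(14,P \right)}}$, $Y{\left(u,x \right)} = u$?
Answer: $- \frac{2075764668}{155551} \approx -13345.0$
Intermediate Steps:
$t{\left(P \right)} = \frac{-70 + 2 P}{14 + P}$ ($t{\left(P \right)} = \frac{P + \left(-70 + P\right)}{P + 14} = \frac{-70 + 2 P}{14 + P}$)
$\frac{-23970 + 4913}{t{\left(102 \right)} + \frac{12300}{45072}} = \frac{-23970 + 4913}{\frac{2 \left(-35 + 102\right)}{14 + 102} + \frac{12300}{45072}} = - \frac{19057}{2 \cdot \frac{1}{116} \cdot 67 + 12300 \cdot \frac{1}{45072}} = - \frac{19057}{2 \cdot \frac{1}{116} \cdot 67 + \frac{1025}{3756}} = - \frac{19057}{\frac{67}{58} + \frac{1025}{3756}} = - \frac{19057}{\frac{155551}{108924}} = \left(-19057\right) \frac{108924}{155551} = - \frac{2075764668}{155551}$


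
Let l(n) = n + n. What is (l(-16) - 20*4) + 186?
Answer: 74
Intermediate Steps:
l(n) = 2*n
(l(-16) - 20*4) + 186 = (2*(-16) - 20*4) + 186 = (-32 - 80) + 186 = -112 + 186 = 74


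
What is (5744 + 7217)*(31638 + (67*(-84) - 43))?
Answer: 336558287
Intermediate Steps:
(5744 + 7217)*(31638 + (67*(-84) - 43)) = 12961*(31638 + (-5628 - 43)) = 12961*(31638 - 5671) = 12961*25967 = 336558287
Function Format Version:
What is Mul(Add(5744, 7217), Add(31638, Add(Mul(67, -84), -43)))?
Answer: 336558287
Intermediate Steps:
Mul(Add(5744, 7217), Add(31638, Add(Mul(67, -84), -43))) = Mul(12961, Add(31638, Add(-5628, -43))) = Mul(12961, Add(31638, -5671)) = Mul(12961, 25967) = 336558287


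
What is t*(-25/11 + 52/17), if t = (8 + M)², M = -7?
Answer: 147/187 ≈ 0.78610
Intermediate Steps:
t = 1 (t = (8 - 7)² = 1² = 1)
t*(-25/11 + 52/17) = 1*(-25/11 + 52/17) = 1*(147/187) = 147/187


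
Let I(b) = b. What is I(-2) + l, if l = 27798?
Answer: 27796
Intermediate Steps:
I(-2) + l = -2 + 27798 = 27796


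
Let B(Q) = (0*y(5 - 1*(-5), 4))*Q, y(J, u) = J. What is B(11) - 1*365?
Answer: -365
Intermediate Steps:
B(Q) = 0 (B(Q) = (0*(5 - 1*(-5)))*Q = (0*(5 + 5))*Q = (0*10)*Q = 0*Q = 0)
B(11) - 1*365 = 0 - 1*365 = 0 - 365 = -365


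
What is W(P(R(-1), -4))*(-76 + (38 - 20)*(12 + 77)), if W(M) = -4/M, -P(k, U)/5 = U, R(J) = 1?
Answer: -1526/5 ≈ -305.20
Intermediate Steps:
P(k, U) = -5*U
W(P(R(-1), -4))*(-76 + (38 - 20)*(12 + 77)) = (-4/((-5*(-4))))*(-76 + (38 - 20)*(12 + 77)) = (-4/20)*(-76 + 18*89) = (-4*1/20)*(-76 + 1602) = -⅕*1526 = -1526/5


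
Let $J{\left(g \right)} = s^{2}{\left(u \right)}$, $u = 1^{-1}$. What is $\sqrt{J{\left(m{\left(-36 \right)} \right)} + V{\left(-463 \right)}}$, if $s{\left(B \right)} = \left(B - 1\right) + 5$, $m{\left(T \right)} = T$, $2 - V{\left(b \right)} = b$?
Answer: $7 \sqrt{10} \approx 22.136$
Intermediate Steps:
$V{\left(b \right)} = 2 - b$
$u = 1$
$s{\left(B \right)} = 4 + B$ ($s{\left(B \right)} = \left(-1 + B\right) + 5 = 4 + B$)
$J{\left(g \right)} = 25$ ($J{\left(g \right)} = \left(4 + 1\right)^{2} = 5^{2} = 25$)
$\sqrt{J{\left(m{\left(-36 \right)} \right)} + V{\left(-463 \right)}} = \sqrt{25 + \left(2 - -463\right)} = \sqrt{25 + \left(2 + 463\right)} = \sqrt{25 + 465} = \sqrt{490} = 7 \sqrt{10}$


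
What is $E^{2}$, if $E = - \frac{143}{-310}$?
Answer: $\frac{20449}{96100} \approx 0.21279$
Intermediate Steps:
$E = \frac{143}{310}$ ($E = \left(-143\right) \left(- \frac{1}{310}\right) = \frac{143}{310} \approx 0.46129$)
$E^{2} = \left(\frac{143}{310}\right)^{2} = \frac{20449}{96100}$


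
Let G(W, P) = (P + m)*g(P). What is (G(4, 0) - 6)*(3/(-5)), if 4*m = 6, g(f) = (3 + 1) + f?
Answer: 0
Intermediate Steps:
g(f) = 4 + f
m = 3/2 (m = (¼)*6 = 3/2 ≈ 1.5000)
G(W, P) = (4 + P)*(3/2 + P) (G(W, P) = (P + 3/2)*(4 + P) = (3/2 + P)*(4 + P) = (4 + P)*(3/2 + P))
(G(4, 0) - 6)*(3/(-5)) = ((3 + 2*0)*(4 + 0)/2 - 6)*(3/(-5)) = ((½)*(3 + 0)*4 - 6)*(-⅕*3) = ((½)*3*4 - 6)*(-⅗) = (6 - 6)*(-⅗) = 0*(-⅗) = 0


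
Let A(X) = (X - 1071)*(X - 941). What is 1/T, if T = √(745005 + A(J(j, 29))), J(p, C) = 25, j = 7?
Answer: √1703141/1703141 ≈ 0.00076626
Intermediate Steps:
A(X) = (-1071 + X)*(-941 + X)
T = √1703141 (T = √(745005 + (1007811 + 25² - 2012*25)) = √(745005 + (1007811 + 625 - 50300)) = √(745005 + 958136) = √1703141 ≈ 1305.0)
1/T = 1/(√1703141) = √1703141/1703141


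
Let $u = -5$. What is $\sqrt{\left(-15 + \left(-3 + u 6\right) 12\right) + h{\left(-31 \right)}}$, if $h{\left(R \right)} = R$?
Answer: $i \sqrt{442} \approx 21.024 i$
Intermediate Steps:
$\sqrt{\left(-15 + \left(-3 + u 6\right) 12\right) + h{\left(-31 \right)}} = \sqrt{\left(-15 + \left(-3 - 30\right) 12\right) - 31} = \sqrt{\left(-15 - 396\right) - 31} = \sqrt{-411 - 31} = \sqrt{-442} = i \sqrt{442}$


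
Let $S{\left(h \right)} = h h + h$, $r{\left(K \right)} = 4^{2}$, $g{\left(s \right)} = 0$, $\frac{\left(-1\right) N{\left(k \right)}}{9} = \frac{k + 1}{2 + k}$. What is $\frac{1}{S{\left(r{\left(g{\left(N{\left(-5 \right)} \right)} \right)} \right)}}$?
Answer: $\frac{1}{272} \approx 0.0036765$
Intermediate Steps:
$N{\left(k \right)} = - \frac{9 \left(1 + k\right)}{2 + k}$ ($N{\left(k \right)} = - 9 \frac{k + 1}{2 + k} = - 9 \frac{1 + k}{2 + k} = - \frac{9 \left(1 + k\right)}{2 + k}$)
$r{\left(K \right)} = 16$
$S{\left(h \right)} = h + h^{2}$ ($S{\left(h \right)} = h^{2} + h = h + h^{2}$)
$\frac{1}{S{\left(r{\left(g{\left(N{\left(-5 \right)} \right)} \right)} \right)}} = \frac{1}{16 \left(1 + 16\right)} = \frac{1}{16 \cdot 17} = \frac{1}{272}$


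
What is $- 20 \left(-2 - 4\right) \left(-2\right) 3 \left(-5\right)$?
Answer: $3600$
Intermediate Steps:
$- 20 \left(-2 - 4\right) \left(-2\right) 3 \left(-5\right) = - 20 \left(\left(-6\right) \left(-2\right)\right) \left(-15\right) = \left(-20\right) 12 \left(-15\right) = \left(-240\right) \left(-15\right) = 3600$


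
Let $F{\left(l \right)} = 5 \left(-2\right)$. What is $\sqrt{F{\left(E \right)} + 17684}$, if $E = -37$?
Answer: $\sqrt{17674} \approx 132.94$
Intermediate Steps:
$F{\left(l \right)} = -10$
$\sqrt{F{\left(E \right)} + 17684} = \sqrt{-10 + 17684} = \sqrt{17674}$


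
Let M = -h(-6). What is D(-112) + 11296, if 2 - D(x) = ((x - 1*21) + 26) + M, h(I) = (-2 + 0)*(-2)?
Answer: 11409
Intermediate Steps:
h(I) = 4 (h(I) = -2*(-2) = 4)
M = -4 (M = -1*4 = -4)
D(x) = 1 - x (D(x) = 2 - (((x - 1*21) + 26) - 4) = 2 - (((x - 21) + 26) - 4) = 2 - (((-21 + x) + 26) - 4) = 2 - ((5 + x) - 4) = 2 - (1 + x) = 2 + (-1 - x) = 1 - x)
D(-112) + 11296 = (1 - 1*(-112)) + 11296 = (1 + 112) + 11296 = 113 + 11296 = 11409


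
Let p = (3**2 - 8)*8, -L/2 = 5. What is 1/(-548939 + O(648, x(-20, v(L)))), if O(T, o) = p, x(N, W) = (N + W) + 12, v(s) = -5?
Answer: -1/548931 ≈ -1.8217e-6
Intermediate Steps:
L = -10 (L = -2*5 = -10)
p = 8 (p = (9 - 8)*8 = 1*8 = 8)
x(N, W) = 12 + N + W
O(T, o) = 8
1/(-548939 + O(648, x(-20, v(L)))) = 1/(-548939 + 8) = 1/(-548931) = -1/548931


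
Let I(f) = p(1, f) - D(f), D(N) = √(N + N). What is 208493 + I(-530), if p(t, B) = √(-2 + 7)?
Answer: 208493 + √5 - 2*I*√265 ≈ 2.085e+5 - 32.558*I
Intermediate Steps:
D(N) = √2*√N (D(N) = √(2*N) = √2*√N)
p(t, B) = √5
I(f) = √5 - √2*√f
208493 + I(-530) = 208493 + (√5 - √2*√(-530)) = 208493 + (√5 - √2*I*√530) = 208493 + (√5 - 2*I*√265) = 208493 + √5 - 2*I*√265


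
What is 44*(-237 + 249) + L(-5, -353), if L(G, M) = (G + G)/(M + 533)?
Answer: 9503/18 ≈ 527.94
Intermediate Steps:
L(G, M) = 2*G/(533 + M) (L(G, M) = (2*G)/(533 + M) = 2*G/(533 + M))
44*(-237 + 249) + L(-5, -353) = 44*(-237 + 249) + 2*(-5)/(533 - 353) = 44*12 + 2*(-5)/180 = 528 + 2*(-5)*(1/180) = 528 - 1/18 = 9503/18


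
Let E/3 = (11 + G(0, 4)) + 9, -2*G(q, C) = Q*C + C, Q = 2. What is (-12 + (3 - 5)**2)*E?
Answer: -336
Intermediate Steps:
G(q, C) = -3*C/2 (G(q, C) = -(2*C + C)/2 = -3*C/2)
E = 42 (E = 3*((11 - 3/2*4) + 9) = 3*((11 - 6) + 9) = 3*(5 + 9) = 3*14 = 42)
(-12 + (3 - 5)**2)*E = (-12 + (3 - 5)**2)*42 = (-12 + (-2)**2)*42 = (-12 + 4)*42 = -8*42 = -336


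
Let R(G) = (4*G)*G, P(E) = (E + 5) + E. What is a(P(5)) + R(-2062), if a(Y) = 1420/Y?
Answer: 51022412/3 ≈ 1.7007e+7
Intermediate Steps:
P(E) = 5 + 2*E (P(E) = (5 + E) + E = 5 + 2*E)
R(G) = 4*G²
a(P(5)) + R(-2062) = 1420/(5 + 2*5) + 4*(-2062)² = 1420/(5 + 10) + 4*4251844 = 1420/15 + 17007376 = 1420*(1/15) + 17007376 = 284/3 + 17007376 = 51022412/3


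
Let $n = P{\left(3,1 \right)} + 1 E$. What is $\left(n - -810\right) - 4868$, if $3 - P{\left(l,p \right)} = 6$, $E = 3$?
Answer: $-4058$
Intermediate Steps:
$P{\left(l,p \right)} = -3$ ($P{\left(l,p \right)} = 3 - 6 = -3$)
$n = 0$ ($n = -3 + 1 \cdot 3 = -3 + 3 = 0$)
$\left(n - -810\right) - 4868 = \left(0 - -810\right) - 4868 = \left(0 + 810\right) - 4868 = 810 - 4868 = -4058$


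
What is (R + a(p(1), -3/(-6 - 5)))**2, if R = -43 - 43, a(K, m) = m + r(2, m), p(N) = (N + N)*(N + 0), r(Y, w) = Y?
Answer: 848241/121 ≈ 7010.3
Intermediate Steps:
p(N) = 2*N**2 (p(N) = (2*N)*N = 2*N**2)
a(K, m) = 2 + m (a(K, m) = m + 2 = 2 + m)
R = -86
(R + a(p(1), -3/(-6 - 5)))**2 = (-86 + (2 - 3/(-6 - 5)))**2 = (-86 + (2 - 3/(-11)))**2 = (-86 + (2 - 3*(-1/11)))**2 = (-86 + (2 + 3/11))**2 = (-86 + 25/11)**2 = (-921/11)**2 = 848241/121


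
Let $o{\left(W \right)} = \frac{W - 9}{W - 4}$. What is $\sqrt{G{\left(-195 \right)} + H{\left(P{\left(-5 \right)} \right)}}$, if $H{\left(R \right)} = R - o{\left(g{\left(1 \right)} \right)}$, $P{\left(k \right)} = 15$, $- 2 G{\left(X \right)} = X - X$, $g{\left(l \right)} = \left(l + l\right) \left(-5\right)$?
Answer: $\frac{\sqrt{2674}}{14} \approx 3.6936$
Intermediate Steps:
$g{\left(l \right)} = - 10 l$ ($g{\left(l \right)} = 2 l \left(-5\right) = - 10 l$)
$G{\left(X \right)} = 0$ ($G{\left(X \right)} = - \frac{X - X}{2} = \left(- \frac{1}{2}\right) 0 = 0$)
$o{\left(W \right)} = \frac{-9 + W}{-4 + W}$
$H{\left(R \right)} = - \frac{19}{14} + R$ ($H{\left(R \right)} = R - \frac{-9 - 10}{-4 - 10} = R - \frac{1}{-14} \left(-19\right) = R - \left(- \frac{1}{14}\right) \left(-19\right) = R - \frac{19}{14} = - \frac{19}{14} + R$)
$\sqrt{G{\left(-195 \right)} + H{\left(P{\left(-5 \right)} \right)}} = \sqrt{0 + \left(- \frac{19}{14} + 15\right)} = \sqrt{0 + \frac{191}{14}} = \sqrt{\frac{191}{14}} = \frac{\sqrt{2674}}{14}$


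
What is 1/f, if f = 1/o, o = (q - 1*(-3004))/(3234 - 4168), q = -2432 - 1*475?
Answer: -97/934 ≈ -0.10385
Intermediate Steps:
q = -2907 (q = -2432 - 475 = -2907)
o = -97/934 (o = (-2907 - 1*(-3004))/(3234 - 4168) = (-2907 + 3004)/(-934) = 97*(-1/934) = -97/934 ≈ -0.10385)
f = -934/97 (f = 1/(-97/934) = -934/97 ≈ -9.6289)
1/f = 1/(-934/97) = -97/934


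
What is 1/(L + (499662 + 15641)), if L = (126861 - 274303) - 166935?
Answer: 1/200926 ≈ 4.9770e-6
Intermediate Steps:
L = -314377 (L = -147442 - 166935 = -314377)
1/(L + (499662 + 15641)) = 1/(-314377 + (499662 + 15641)) = 1/(-314377 + 515303) = 1/200926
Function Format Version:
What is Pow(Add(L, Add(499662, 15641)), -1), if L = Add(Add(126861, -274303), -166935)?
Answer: Rational(1, 200926) ≈ 4.9770e-6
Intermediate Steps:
L = -314377 (L = Add(-147442, -166935) = -314377)
Pow(Add(L, Add(499662, 15641)), -1) = Pow(Add(-314377, Add(499662, 15641)), -1) = Pow(Add(-314377, 515303), -1) = Pow(200926, -1) = Rational(1, 200926)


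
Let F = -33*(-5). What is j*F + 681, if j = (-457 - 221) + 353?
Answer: -52944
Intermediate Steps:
j = -325 (j = -678 + 353 = -325)
F = 165
j*F + 681 = -325*165 + 681 = -53625 + 681 = -52944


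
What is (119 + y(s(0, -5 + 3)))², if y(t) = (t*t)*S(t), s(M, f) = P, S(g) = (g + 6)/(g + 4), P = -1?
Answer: 131044/9 ≈ 14560.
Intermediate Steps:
S(g) = (6 + g)/(4 + g)
s(M, f) = -1
y(t) = t²*(6 + t)/(4 + t) (y(t) = (t*t)*((6 + t)/(4 + t)) = t²*((6 + t)/(4 + t)) = t²*(6 + t)/(4 + t))
(119 + y(s(0, -5 + 3)))² = (119 + (-1)²*(6 - 1)/(4 - 1))² = (119 + 1*5/3)² = (119 + 1*(⅓)*5)² = (119 + 5/3)² = (362/3)² = 131044/9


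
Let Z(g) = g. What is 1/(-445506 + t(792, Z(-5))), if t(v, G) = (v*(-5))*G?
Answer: -1/425706 ≈ -2.3490e-6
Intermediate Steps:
t(v, G) = -5*G*v (t(v, G) = (-5*v)*G = -5*G*v)
1/(-445506 + t(792, Z(-5))) = 1/(-445506 - 5*(-5)*792) = 1/(-445506 + 19800) = 1/(-425706) = -1/425706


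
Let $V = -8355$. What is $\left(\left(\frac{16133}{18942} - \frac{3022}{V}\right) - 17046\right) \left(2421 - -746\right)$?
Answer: $- \frac{2847676578518269}{52753470} \approx -5.3981 \cdot 10^{7}$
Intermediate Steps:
$\left(\left(\frac{16133}{18942} - \frac{3022}{V}\right) - 17046\right) \left(2421 - -746\right) = \left(\left(\frac{16133}{18942} - \frac{3022}{-8355}\right) - 17046\right) \left(2421 - -746\right) = \left(\left(16133 \cdot \frac{1}{18942} - - \frac{3022}{8355}\right) - 17046\right) \left(2421 + \left(836 - 90\right)\right) = \left(\left(\frac{16133}{18942} + \frac{3022}{8355}\right) - 17046\right) \left(2421 + 746\right) = \left(\frac{64011313}{52753470} - 17046\right) 3167 = \left(- \frac{899171638307}{52753470}\right) 3167 = - \frac{2847676578518269}{52753470}$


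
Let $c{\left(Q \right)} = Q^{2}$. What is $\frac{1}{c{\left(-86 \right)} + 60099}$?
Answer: $\frac{1}{67495} \approx 1.4816 \cdot 10^{-5}$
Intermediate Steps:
$\frac{1}{c{\left(-86 \right)} + 60099} = \frac{1}{\left(-86\right)^{2} + 60099} = \frac{1}{7396 + 60099} = \frac{1}{67495}$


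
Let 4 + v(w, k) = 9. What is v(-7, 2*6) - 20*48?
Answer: -955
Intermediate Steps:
v(w, k) = 5 (v(w, k) = -4 + 9 = 5)
v(-7, 2*6) - 20*48 = 5 - 20*48 = 5 - 960 = -955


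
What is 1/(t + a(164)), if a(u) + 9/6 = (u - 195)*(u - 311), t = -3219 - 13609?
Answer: -2/24545 ≈ -8.1483e-5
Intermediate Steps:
t = -16828
a(u) = -3/2 + (-311 + u)*(-195 + u) (a(u) = -3/2 + (u - 195)*(u - 311) = -3/2 + (-195 + u)*(-311 + u) = -3/2 + (-311 + u)*(-195 + u))
1/(t + a(164)) = 1/(-16828 + (121287/2 + 164² - 506*164)) = 1/(-16828 + (121287/2 + 26896 - 82984)) = 1/(-16828 + 9111/2) = 1/(-24545/2) = -2/24545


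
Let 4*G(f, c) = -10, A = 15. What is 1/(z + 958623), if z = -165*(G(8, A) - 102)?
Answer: 2/1951731 ≈ 1.0247e-6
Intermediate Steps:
G(f, c) = -5/2 (G(f, c) = (1/4)*(-10) = -5/2)
z = 34485/2 (z = -165*(-5/2 - 102) = -165*(-209/2) = 34485/2 ≈ 17243.)
1/(z + 958623) = 1/(34485/2 + 958623) = 1/(1951731/2) = 2/1951731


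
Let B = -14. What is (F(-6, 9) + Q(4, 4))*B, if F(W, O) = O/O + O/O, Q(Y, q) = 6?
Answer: -112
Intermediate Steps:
F(W, O) = 2 (F(W, O) = 1 + 1 = 2)
(F(-6, 9) + Q(4, 4))*B = (2 + 6)*(-14) = 8*(-14) = -112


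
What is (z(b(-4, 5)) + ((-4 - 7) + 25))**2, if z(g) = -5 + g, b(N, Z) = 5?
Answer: 196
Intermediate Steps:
(z(b(-4, 5)) + ((-4 - 7) + 25))**2 = ((-5 + 5) + ((-4 - 7) + 25))**2 = (0 + (-11 + 25))**2 = (0 + 14)**2 = 14**2 = 196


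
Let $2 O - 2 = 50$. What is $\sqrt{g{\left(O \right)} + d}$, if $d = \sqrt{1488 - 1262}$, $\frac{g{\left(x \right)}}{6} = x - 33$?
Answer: $\sqrt{-42 + \sqrt{226}} \approx 5.1929 i$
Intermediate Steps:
$O = 26$ ($O = 1 + \frac{1}{2} \cdot 50 = 1 + 25 = 26$)
$g{\left(x \right)} = -198 + 6 x$ ($g{\left(x \right)} = 6 \left(x - 33\right) = 6 \left(-33 + x\right) = -198 + 6 x$)
$d = \sqrt{226} \approx 15.033$
$\sqrt{g{\left(O \right)} + d} = \sqrt{\left(-198 + 6 \cdot 26\right) + \sqrt{226}} = \sqrt{\left(-198 + 156\right) + \sqrt{226}} = \sqrt{-42 + \sqrt{226}}$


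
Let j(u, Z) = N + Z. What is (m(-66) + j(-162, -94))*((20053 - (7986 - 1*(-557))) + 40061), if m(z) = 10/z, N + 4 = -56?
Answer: -262341677/33 ≈ -7.9497e+6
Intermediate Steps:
N = -60 (N = -4 - 56 = -60)
j(u, Z) = -60 + Z
(m(-66) + j(-162, -94))*((20053 - (7986 - 1*(-557))) + 40061) = (10/(-66) + (-60 - 94))*((20053 - (7986 - 1*(-557))) + 40061) = (10*(-1/66) - 154)*((20053 - (7986 + 557)) + 40061) = (-5/33 - 154)*((20053 - 1*8543) + 40061) = -5087*((20053 - 8543) + 40061)/33 = -5087*(11510 + 40061)/33 = -5087/33*51571 = -262341677/33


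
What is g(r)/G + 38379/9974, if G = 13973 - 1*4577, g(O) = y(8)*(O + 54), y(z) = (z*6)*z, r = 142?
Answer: 92607685/7809642 ≈ 11.858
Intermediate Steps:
y(z) = 6*z² (y(z) = (6*z)*z = 6*z²)
g(O) = 20736 + 384*O (g(O) = (6*8²)*(O + 54) = (6*64)*(54 + O) = 384*(54 + O) = 20736 + 384*O)
G = 9396 (G = 13973 - 4577 = 9396)
g(r)/G + 38379/9974 = (20736 + 384*142)/9396 + 38379/9974 = (20736 + 54528)*(1/9396) + 38379*(1/9974) = 75264*(1/9396) + 38379/9974 = 6272/783 + 38379/9974 = 92607685/7809642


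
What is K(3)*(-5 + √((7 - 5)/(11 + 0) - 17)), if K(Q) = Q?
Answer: -15 + 3*I*√2035/11 ≈ -15.0 + 12.303*I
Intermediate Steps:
K(3)*(-5 + √((7 - 5)/(11 + 0) - 17)) = 3*(-5 + √((7 - 5)/(11 + 0) - 17)) = 3*(-5 + √(2/11 - 17)) = 3*(-5 + √(-185/11)) = 3*(-5 + I*√2035/11) = -15 + 3*I*√2035/11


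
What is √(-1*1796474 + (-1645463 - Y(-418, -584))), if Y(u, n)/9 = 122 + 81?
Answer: 2*I*√860941 ≈ 1855.7*I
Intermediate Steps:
Y(u, n) = 1827 (Y(u, n) = 9*(122 + 81) = 9*203 = 1827)
√(-1*1796474 + (-1645463 - Y(-418, -584))) = √(-1*1796474 + (-1645463 - 1*1827)) = √(-1796474 + (-1645463 - 1827)) = √(-1796474 - 1647290) = √(-3443764) = 2*I*√860941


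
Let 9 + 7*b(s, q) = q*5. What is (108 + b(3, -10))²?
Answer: 485809/49 ≈ 9914.5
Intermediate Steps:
b(s, q) = -9/7 + 5*q/7 (b(s, q) = -9/7 + (q*5)/7 = -9/7 + (5*q)/7 = -9/7 + 5*q/7)
(108 + b(3, -10))² = (108 + (-9/7 + (5/7)*(-10)))² = (108 + (-9/7 - 50/7))² = (108 - 59/7)² = (697/7)² = 485809/49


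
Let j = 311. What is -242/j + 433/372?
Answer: 44639/115692 ≈ 0.38584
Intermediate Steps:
-242/j + 433/372 = -242/311 + 433/372 = 44639/115692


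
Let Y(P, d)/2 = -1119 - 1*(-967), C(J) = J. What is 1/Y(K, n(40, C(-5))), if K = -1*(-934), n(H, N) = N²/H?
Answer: -1/304 ≈ -0.0032895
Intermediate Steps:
n(H, N) = N²/H
K = 934
Y(P, d) = -304 (Y(P, d) = 2*(-1119 - 1*(-967)) = 2*(-1119 + 967) = 2*(-152) = -304)
1/Y(K, n(40, C(-5))) = 1/(-304) = -1/304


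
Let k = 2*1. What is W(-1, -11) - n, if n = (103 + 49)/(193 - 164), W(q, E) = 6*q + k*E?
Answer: -964/29 ≈ -33.241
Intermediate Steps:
k = 2
W(q, E) = 2*E + 6*q (W(q, E) = 6*q + 2*E = 2*E + 6*q)
n = 152/29 ≈ 5.2414
W(-1, -11) - n = (2*(-11) + 6*(-1)) - 1*152/29 = (-22 - 6) - 152/29 = -28 - 152/29 = -964/29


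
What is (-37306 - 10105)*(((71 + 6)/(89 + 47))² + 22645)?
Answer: -19857995368939/18496 ≈ -1.0736e+9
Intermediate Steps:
(-37306 - 10105)*(((71 + 6)/(89 + 47))² + 22645) = -47411*((77/136)² + 22645) = -47411*(5929/18496 + 22645) = -47411*418847849/18496 = -19857995368939/18496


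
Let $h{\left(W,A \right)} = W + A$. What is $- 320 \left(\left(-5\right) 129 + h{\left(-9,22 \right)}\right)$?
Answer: $202240$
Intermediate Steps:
$h{\left(W,A \right)} = A + W$
$- 320 \left(\left(-5\right) 129 + h{\left(-9,22 \right)}\right) = - 320 \left(\left(-5\right) 129 + \left(22 - 9\right)\right) = - 320 \left(-645 + 13\right) = \left(-320\right) \left(-632\right) = 202240$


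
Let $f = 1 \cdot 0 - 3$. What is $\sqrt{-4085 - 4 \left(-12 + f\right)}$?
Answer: $5 i \sqrt{161} \approx 63.443 i$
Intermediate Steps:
$f = -3$ ($f = 0 - 3 = -3$)
$\sqrt{-4085 - 4 \left(-12 + f\right)} = \sqrt{-4085 - 4 \left(-12 - 3\right)} = \sqrt{-4085 - -60} = \sqrt{-4085 + 60} = \sqrt{-4025} = 5 i \sqrt{161}$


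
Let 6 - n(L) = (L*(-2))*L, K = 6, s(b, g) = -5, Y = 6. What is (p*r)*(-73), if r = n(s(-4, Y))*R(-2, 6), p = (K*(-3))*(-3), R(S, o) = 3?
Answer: -662256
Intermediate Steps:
n(L) = 6 + 2*L**2 (n(L) = 6 - L*(-2)*L = 6 - (-2*L)*L = 6 - (-2)*L**2 = 6 + 2*L**2)
p = 54 (p = (6*(-3))*(-3) = -18*(-3) = 54)
r = 168 (r = (6 + 2*(-5)**2)*3 = (6 + 2*25)*3 = (6 + 50)*3 = 56*3 = 168)
(p*r)*(-73) = (54*168)*(-73) = 9072*(-73) = -662256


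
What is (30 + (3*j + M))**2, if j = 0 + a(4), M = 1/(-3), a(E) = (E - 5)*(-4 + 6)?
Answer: 5041/9 ≈ 560.11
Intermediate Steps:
a(E) = -10 + 2*E (a(E) = (-5 + E)*2 = -10 + 2*E)
M = -1/3 ≈ -0.33333
j = -2 (j = 0 + (-10 + 2*4) = 0 + (-10 + 8) = 0 - 2 = -2)
(30 + (3*j + M))**2 = (30 + (3*(-2) - 1/3))**2 = (30 + (-6 - 1/3))**2 = (30 - 19/3)**2 = (71/3)**2 = 5041/9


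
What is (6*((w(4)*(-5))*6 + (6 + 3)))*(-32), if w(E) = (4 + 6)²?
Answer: 574272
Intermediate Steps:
w(E) = 100 (w(E) = 10² = 100)
(6*((w(4)*(-5))*6 + (6 + 3)))*(-32) = (6*((100*(-5))*6 + (6 + 3)))*(-32) = (6*(-500*6 + 9))*(-32) = (6*(-3000 + 9))*(-32) = (6*(-2991))*(-32) = -17946*(-32) = 574272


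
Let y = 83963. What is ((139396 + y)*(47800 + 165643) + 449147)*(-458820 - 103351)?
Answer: -26801426073183464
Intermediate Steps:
((139396 + y)*(47800 + 165643) + 449147)*(-458820 - 103351) = ((139396 + 83963)*(47800 + 165643) + 449147)*(-458820 - 103351) = (223359*213443 + 449147)*(-562171) = (47674415037 + 449147)*(-562171) = 47674864184*(-562171) = -26801426073183464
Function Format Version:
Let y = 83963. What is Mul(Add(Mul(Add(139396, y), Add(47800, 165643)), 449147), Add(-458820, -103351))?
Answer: -26801426073183464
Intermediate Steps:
Mul(Add(Mul(Add(139396, y), Add(47800, 165643)), 449147), Add(-458820, -103351)) = Mul(Add(Mul(Add(139396, 83963), Add(47800, 165643)), 449147), Add(-458820, -103351)) = Mul(Add(Mul(223359, 213443), 449147), -562171) = Mul(Add(47674415037, 449147), -562171) = Mul(47674864184, -562171) = -26801426073183464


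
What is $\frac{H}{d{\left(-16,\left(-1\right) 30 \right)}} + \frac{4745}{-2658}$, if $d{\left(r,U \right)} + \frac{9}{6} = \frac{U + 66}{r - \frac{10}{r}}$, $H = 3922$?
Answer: $- \frac{285439369}{279090} \approx -1022.8$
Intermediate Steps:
$d{\left(r,U \right)} = - \frac{3}{2} + \frac{66 + U}{r - \frac{10}{r}}$ ($d{\left(r,U \right)} = - \frac{3}{2} + \frac{U + 66}{r - \frac{10}{r}} = - \frac{3}{2} + \frac{66 + U}{r - \frac{10}{r}}$)
$\frac{H}{d{\left(-16,\left(-1\right) 30 \right)}} + \frac{4745}{-2658} = \frac{3922}{\frac{1}{-10 + \left(-16\right)^{2}} \left(15 + 66 \left(-16\right) - \frac{3 \left(-16\right)^{2}}{2} + \left(-1\right) 30 \left(-16\right)\right)} + \frac{4745}{-2658} = \frac{3922}{\frac{1}{-10 + 256} \left(15 - 1056 - 384 - -480\right)} + 4745 \left(- \frac{1}{2658}\right) = \frac{3922}{\frac{1}{246} \left(15 - 1056 - 384 + 480\right)} - \frac{4745}{2658} = \frac{3922}{\frac{1}{246} \left(-945\right)} - \frac{4745}{2658} = \frac{3922}{- \frac{315}{82}} - \frac{4745}{2658} = 3922 \left(- \frac{82}{315}\right) - \frac{4745}{2658} = - \frac{321604}{315} - \frac{4745}{2658} = - \frac{285439369}{279090}$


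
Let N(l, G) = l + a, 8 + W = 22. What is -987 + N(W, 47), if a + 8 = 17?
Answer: -964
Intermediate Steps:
a = 9 (a = -8 + 17 = 9)
W = 14 (W = -8 + 22 = 14)
N(l, G) = 9 + l (N(l, G) = l + 9 = 9 + l)
-987 + N(W, 47) = -987 + (9 + 14) = -987 + 23 = -964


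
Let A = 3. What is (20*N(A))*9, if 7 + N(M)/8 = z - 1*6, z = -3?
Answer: -23040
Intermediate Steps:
N(M) = -128 (N(M) = -56 + 8*(-3 - 1*6) = -56 + 8*(-3 - 6) = -56 + 8*(-9) = -56 - 72 = -128)
(20*N(A))*9 = (20*(-128))*9 = -2560*9 = -23040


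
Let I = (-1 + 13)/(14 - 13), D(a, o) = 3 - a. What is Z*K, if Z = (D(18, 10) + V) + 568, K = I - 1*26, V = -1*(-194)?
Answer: -10458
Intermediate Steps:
V = 194
I = 12 (I = 12/1 = 12*1 = 12)
K = -14 (K = 12 - 1*26 = 12 - 26 = -14)
Z = 747 (Z = ((3 - 1*18) + 194) + 568 = ((3 - 18) + 194) + 568 = (-15 + 194) + 568 = 179 + 568 = 747)
Z*K = 747*(-14) = -10458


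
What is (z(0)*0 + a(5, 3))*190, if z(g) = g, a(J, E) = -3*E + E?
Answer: -1140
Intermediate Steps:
a(J, E) = -2*E
(z(0)*0 + a(5, 3))*190 = (0*0 - 2*3)*190 = (0 - 6)*190 = -6*190 = -1140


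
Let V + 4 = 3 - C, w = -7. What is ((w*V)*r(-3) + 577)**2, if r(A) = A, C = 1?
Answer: 286225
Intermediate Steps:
V = -2 (V = -4 + (3 - 1*1) = -4 + (3 - 1) = -4 + 2 = -2)
((w*V)*r(-3) + 577)**2 = (-7*(-2)*(-3) + 577)**2 = (14*(-3) + 577)**2 = (-42 + 577)**2 = 535**2 = 286225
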